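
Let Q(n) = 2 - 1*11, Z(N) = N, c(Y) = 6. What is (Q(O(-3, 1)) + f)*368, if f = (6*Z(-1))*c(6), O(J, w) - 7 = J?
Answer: -16560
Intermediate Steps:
O(J, w) = 7 + J
f = -36 (f = (6*(-1))*6 = -6*6 = -36)
Q(n) = -9 (Q(n) = 2 - 11 = -9)
(Q(O(-3, 1)) + f)*368 = (-9 - 36)*368 = -45*368 = -16560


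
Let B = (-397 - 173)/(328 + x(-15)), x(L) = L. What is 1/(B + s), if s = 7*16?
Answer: 313/34486 ≈ 0.0090761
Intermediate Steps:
B = -570/313 (B = (-397 - 173)/(328 - 15) = -570/313 ≈ -1.8211)
s = 112
1/(B + s) = 1/(-570/313 + 112) = 1/(34486/313) = 313/34486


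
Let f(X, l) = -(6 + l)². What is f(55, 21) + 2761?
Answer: 2032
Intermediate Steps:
f(55, 21) + 2761 = -(6 + 21)² + 2761 = -1*27² + 2761 = -1*729 + 2761 = -729 + 2761 = 2032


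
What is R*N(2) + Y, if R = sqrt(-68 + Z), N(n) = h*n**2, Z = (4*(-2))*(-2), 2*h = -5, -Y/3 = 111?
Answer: -333 - 20*I*sqrt(13) ≈ -333.0 - 72.111*I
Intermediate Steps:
Y = -333 (Y = -3*111 = -333)
h = -5/2 (h = (1/2)*(-5) = -5/2 ≈ -2.5000)
Z = 16 (Z = -8*(-2) = 16)
N(n) = -5*n**2/2
R = 2*I*sqrt(13) (R = sqrt(-68 + 16) = sqrt(-52) = 2*I*sqrt(13) ≈ 7.2111*I)
R*N(2) + Y = (2*I*sqrt(13))*(-5/2*2**2) - 333 = (2*I*sqrt(13))*(-5/2*4) - 333 = (2*I*sqrt(13))*(-10) - 333 = -20*I*sqrt(13) - 333 = -333 - 20*I*sqrt(13)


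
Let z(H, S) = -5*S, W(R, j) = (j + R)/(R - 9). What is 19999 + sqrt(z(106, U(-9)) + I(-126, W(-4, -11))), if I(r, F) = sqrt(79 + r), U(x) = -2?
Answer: 19999 + sqrt(10 + I*sqrt(47)) ≈ 20002.0 + 1.0306*I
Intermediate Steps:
W(R, j) = (R + j)/(-9 + R)
19999 + sqrt(z(106, U(-9)) + I(-126, W(-4, -11))) = 19999 + sqrt(-5*(-2) + sqrt(79 - 126)) = 19999 + sqrt(10 + sqrt(-47)) = 19999 + sqrt(10 + I*sqrt(47))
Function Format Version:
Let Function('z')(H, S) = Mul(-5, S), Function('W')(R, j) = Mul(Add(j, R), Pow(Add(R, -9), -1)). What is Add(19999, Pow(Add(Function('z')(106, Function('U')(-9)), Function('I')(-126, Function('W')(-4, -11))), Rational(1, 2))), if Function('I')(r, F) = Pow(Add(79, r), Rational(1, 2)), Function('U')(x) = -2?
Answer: Add(19999, Pow(Add(10, Mul(I, Pow(47, Rational(1, 2)))), Rational(1, 2))) ≈ Add(20002., Mul(1.0306, I))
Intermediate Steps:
Function('W')(R, j) = Mul(Pow(Add(-9, R), -1), Add(R, j)) (Function('W')(R, j) = Mul(Add(R, j), Pow(Add(-9, R), -1)) = Mul(Pow(Add(-9, R), -1), Add(R, j)))
Add(19999, Pow(Add(Function('z')(106, Function('U')(-9)), Function('I')(-126, Function('W')(-4, -11))), Rational(1, 2))) = Add(19999, Pow(Add(Mul(-5, -2), Pow(Add(79, -126), Rational(1, 2))), Rational(1, 2))) = Add(19999, Pow(Add(10, Pow(-47, Rational(1, 2))), Rational(1, 2))) = Add(19999, Pow(Add(10, Mul(I, Pow(47, Rational(1, 2)))), Rational(1, 2)))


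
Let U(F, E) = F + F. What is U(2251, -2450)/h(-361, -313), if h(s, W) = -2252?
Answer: -2251/1126 ≈ -1.9991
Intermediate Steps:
U(F, E) = 2*F
U(2251, -2450)/h(-361, -313) = (2*2251)/(-2252) = 4502*(-1/2252) = -2251/1126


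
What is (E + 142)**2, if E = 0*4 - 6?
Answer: 18496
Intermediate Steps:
E = -6 (E = 0 - 6 = -6)
(E + 142)**2 = (-6 + 142)**2 = 136**2 = 18496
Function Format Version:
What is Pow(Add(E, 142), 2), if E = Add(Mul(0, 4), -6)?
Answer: 18496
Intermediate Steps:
E = -6 (E = Add(0, -6) = -6)
Pow(Add(E, 142), 2) = Pow(Add(-6, 142), 2) = Pow(136, 2) = 18496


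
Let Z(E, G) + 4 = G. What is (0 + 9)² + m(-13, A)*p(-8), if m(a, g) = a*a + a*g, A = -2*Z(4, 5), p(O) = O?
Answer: -1479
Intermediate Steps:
Z(E, G) = -4 + G
A = -2 (A = -2*(-4 + 5) = -2*1 = -2)
m(a, g) = a² + a*g
(0 + 9)² + m(-13, A)*p(-8) = (0 + 9)² - 13*(-13 - 2)*(-8) = 9² - 13*(-15)*(-8) = 81 + 195*(-8) = 81 - 1560 = -1479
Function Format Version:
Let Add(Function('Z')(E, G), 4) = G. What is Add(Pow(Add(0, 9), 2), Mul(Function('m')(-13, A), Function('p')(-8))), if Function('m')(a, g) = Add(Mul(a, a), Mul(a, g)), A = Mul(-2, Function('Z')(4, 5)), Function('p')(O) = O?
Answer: -1479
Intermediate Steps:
Function('Z')(E, G) = Add(-4, G)
A = -2 (A = Mul(-2, Add(-4, 5)) = Mul(-2, 1) = -2)
Function('m')(a, g) = Add(Pow(a, 2), Mul(a, g))
Add(Pow(Add(0, 9), 2), Mul(Function('m')(-13, A), Function('p')(-8))) = Add(Pow(Add(0, 9), 2), Mul(Mul(-13, Add(-13, -2)), -8)) = Add(Pow(9, 2), Mul(Mul(-13, -15), -8)) = Add(81, Mul(195, -8)) = Add(81, -1560) = -1479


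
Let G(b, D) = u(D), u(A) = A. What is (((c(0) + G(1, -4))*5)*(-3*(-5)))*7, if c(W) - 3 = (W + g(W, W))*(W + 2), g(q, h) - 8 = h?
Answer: 7875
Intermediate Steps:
g(q, h) = 8 + h
G(b, D) = D
c(W) = 3 + (2 + W)*(8 + 2*W) (c(W) = 3 + (W + (8 + W))*(W + 2) = 3 + (8 + 2*W)*(2 + W) = 3 + (2 + W)*(8 + 2*W))
(((c(0) + G(1, -4))*5)*(-3*(-5)))*7 = ((((19 + 2*0**2 + 12*0) - 4)*5)*(-3*(-5)))*7 = ((((19 + 2*0 + 0) - 4)*5)*15)*7 = ((((19 + 0 + 0) - 4)*5)*15)*7 = (((19 - 4)*5)*15)*7 = ((15*5)*15)*7 = (75*15)*7 = 1125*7 = 7875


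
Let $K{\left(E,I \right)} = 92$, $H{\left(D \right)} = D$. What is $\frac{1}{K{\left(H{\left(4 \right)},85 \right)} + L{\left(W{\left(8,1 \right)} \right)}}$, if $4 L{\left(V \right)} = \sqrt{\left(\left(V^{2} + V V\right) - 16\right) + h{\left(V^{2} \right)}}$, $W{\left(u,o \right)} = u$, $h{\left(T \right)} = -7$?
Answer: $\frac{1472}{135319} - \frac{4 \sqrt{105}}{135319} \approx 0.010575$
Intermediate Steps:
$L{\left(V \right)} = \frac{\sqrt{-23 + 2 V^{2}}}{4}$ ($L{\left(V \right)} = \frac{\sqrt{\left(\left(V^{2} + V V\right) - 16\right) - 7}}{4} = \frac{\sqrt{\left(\left(V^{2} + V^{2}\right) - 16\right) - 7}}{4} = \frac{\sqrt{\left(2 V^{2} - 16\right) - 7}}{4} = \frac{\sqrt{\left(-16 + 2 V^{2}\right) - 7}}{4} = \frac{\sqrt{-23 + 2 V^{2}}}{4}$)
$\frac{1}{K{\left(H{\left(4 \right)},85 \right)} + L{\left(W{\left(8,1 \right)} \right)}} = \frac{1}{92 + \frac{\sqrt{-23 + 2 \cdot 8^{2}}}{4}} = \frac{1}{92 + \frac{\sqrt{-23 + 2 \cdot 64}}{4}} = \frac{1}{92 + \frac{\sqrt{-23 + 128}}{4}} = \frac{1}{92 + \frac{\sqrt{105}}{4}}$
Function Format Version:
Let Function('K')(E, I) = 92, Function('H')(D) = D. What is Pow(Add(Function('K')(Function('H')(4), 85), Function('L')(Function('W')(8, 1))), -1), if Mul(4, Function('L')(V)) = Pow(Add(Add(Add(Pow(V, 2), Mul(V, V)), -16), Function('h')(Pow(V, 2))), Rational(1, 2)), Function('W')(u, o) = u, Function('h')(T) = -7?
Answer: Add(Rational(1472, 135319), Mul(Rational(-4, 135319), Pow(105, Rational(1, 2)))) ≈ 0.010575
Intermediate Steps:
Function('L')(V) = Mul(Rational(1, 4), Pow(Add(-23, Mul(2, Pow(V, 2))), Rational(1, 2))) (Function('L')(V) = Mul(Rational(1, 4), Pow(Add(Add(Add(Pow(V, 2), Mul(V, V)), -16), -7), Rational(1, 2))) = Mul(Rational(1, 4), Pow(Add(Add(Add(Pow(V, 2), Pow(V, 2)), -16), -7), Rational(1, 2))) = Mul(Rational(1, 4), Pow(Add(Add(Mul(2, Pow(V, 2)), -16), -7), Rational(1, 2))) = Mul(Rational(1, 4), Pow(Add(Add(-16, Mul(2, Pow(V, 2))), -7), Rational(1, 2))) = Mul(Rational(1, 4), Pow(Add(-23, Mul(2, Pow(V, 2))), Rational(1, 2))))
Pow(Add(Function('K')(Function('H')(4), 85), Function('L')(Function('W')(8, 1))), -1) = Pow(Add(92, Mul(Rational(1, 4), Pow(Add(-23, Mul(2, Pow(8, 2))), Rational(1, 2)))), -1) = Pow(Add(92, Mul(Rational(1, 4), Pow(Add(-23, Mul(2, 64)), Rational(1, 2)))), -1) = Pow(Add(92, Mul(Rational(1, 4), Pow(Add(-23, 128), Rational(1, 2)))), -1) = Pow(Add(92, Mul(Rational(1, 4), Pow(105, Rational(1, 2)))), -1)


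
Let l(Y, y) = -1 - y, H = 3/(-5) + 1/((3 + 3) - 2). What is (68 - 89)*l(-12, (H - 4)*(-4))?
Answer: 1932/5 ≈ 386.40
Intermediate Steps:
H = -7/20 (H = 3*(-⅕) + 1/(6 - 2) = -⅗ + 1/4 = -⅗ + 1*(¼) = -⅗ + ¼ = -7/20 ≈ -0.35000)
(68 - 89)*l(-12, (H - 4)*(-4)) = (68 - 89)*(-1 - (-7/20 - 4)*(-4)) = -21*(-1 - (-87)*(-4)/20) = -21*(-1 - 1*87/5) = -21*(-1 - 87/5) = -21*(-92/5) = 1932/5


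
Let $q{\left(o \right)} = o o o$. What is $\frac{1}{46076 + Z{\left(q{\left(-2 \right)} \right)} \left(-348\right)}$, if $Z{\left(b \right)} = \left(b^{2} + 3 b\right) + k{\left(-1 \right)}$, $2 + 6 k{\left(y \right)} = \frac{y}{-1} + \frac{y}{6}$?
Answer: $\frac{3}{96671} \approx 3.1033 \cdot 10^{-5}$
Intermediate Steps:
$k{\left(y \right)} = - \frac{1}{3} - \frac{5 y}{36}$ ($k{\left(y \right)} = - \frac{1}{3} + \frac{\frac{y}{-1} + \frac{y}{6}}{6} = - \frac{1}{3} + \frac{y \left(-1\right) + y \frac{1}{6}}{6} = - \frac{1}{3} + \frac{- y + \frac{y}{6}}{6} = - \frac{1}{3} + \frac{\left(- \frac{5}{6}\right) y}{6} = - \frac{1}{3} - \frac{5 y}{36}$)
$q{\left(o \right)} = o^{3}$ ($q{\left(o \right)} = o^{2} o = o^{3}$)
$Z{\left(b \right)} = - \frac{7}{36} + b^{2} + 3 b$ ($Z{\left(b \right)} = \left(b^{2} + 3 b\right) - \frac{7}{36} = - \frac{7}{36} + b^{2} + 3 b$)
$\frac{1}{46076 + Z{\left(q{\left(-2 \right)} \right)} \left(-348\right)} = \frac{1}{46076 + \left(- \frac{7}{36} + \left(\left(-2\right)^{3}\right)^{2} + 3 \left(-2\right)^{3}\right) \left(-348\right)} = \frac{1}{46076 + \left(- \frac{7}{36} + \left(-8\right)^{2} + 3 \left(-8\right)\right) \left(-348\right)} = \frac{1}{46076 + \left(- \frac{7}{36} + 64 - 24\right) \left(-348\right)} = \frac{1}{46076 + \frac{1433}{36} \left(-348\right)} = \frac{1}{46076 - \frac{41557}{3}} = \frac{1}{\frac{96671}{3}} = \frac{3}{96671}$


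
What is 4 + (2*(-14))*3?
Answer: -80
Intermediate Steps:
4 + (2*(-14))*3 = 4 - 28*3 = 4 - 84 = -80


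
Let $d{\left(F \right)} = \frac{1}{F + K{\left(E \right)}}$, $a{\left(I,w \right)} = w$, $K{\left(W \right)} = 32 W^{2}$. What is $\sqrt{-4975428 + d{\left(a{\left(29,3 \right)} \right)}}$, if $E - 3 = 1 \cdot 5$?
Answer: $\frac{i \sqrt{20929640398177}}{2051} \approx 2230.6 i$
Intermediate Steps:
$E = 8$ ($E = 3 + 1 \cdot 5 = 3 + 5 = 8$)
$d{\left(F \right)} = \frac{1}{2048 + F}$ ($d{\left(F \right)} = \frac{1}{F + 32 \cdot 8^{2}} = \frac{1}{F + 32 \cdot 64} = \frac{1}{F + 2048} = \frac{1}{2048 + F}$)
$\sqrt{-4975428 + d{\left(a{\left(29,3 \right)} \right)}} = \sqrt{-4975428 + \frac{1}{2048 + 3}} = \sqrt{-4975428 + \frac{1}{2051}} = \sqrt{- \frac{10204602827}{2051}} = \frac{i \sqrt{20929640398177}}{2051}$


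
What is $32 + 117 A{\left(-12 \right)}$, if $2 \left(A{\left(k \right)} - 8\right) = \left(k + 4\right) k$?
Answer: $6584$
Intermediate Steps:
$A{\left(k \right)} = 8 + \frac{k \left(4 + k\right)}{2}$ ($A{\left(k \right)} = 8 + \frac{\left(k + 4\right) k}{2} = 8 + \frac{\left(4 + k\right) k}{2} = 8 + \frac{k \left(4 + k\right)}{2}$)
$32 + 117 A{\left(-12 \right)} = 32 + 117 \left(8 + \frac{\left(-12\right)^{2}}{2} + 2 \left(-12\right)\right) = 32 + 117 \left(8 + \frac{1}{2} \cdot 144 - 24\right) = 32 + 117 \left(8 + 72 - 24\right) = 32 + 117 \cdot 56 = 32 + 6552 = 6584$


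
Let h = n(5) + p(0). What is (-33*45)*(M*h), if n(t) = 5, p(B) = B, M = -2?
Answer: 14850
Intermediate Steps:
h = 5 (h = 5 + 0 = 5)
(-33*45)*(M*h) = (-33*45)*(-2*5) = -1485*(-10) = 14850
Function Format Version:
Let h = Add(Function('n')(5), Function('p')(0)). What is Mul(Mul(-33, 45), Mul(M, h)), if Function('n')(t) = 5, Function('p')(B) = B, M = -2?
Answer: 14850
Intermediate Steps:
h = 5 (h = Add(5, 0) = 5)
Mul(Mul(-33, 45), Mul(M, h)) = Mul(Mul(-33, 45), Mul(-2, 5)) = Mul(-1485, -10) = 14850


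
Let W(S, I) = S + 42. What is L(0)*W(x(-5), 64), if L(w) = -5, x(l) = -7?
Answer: -175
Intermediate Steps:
W(S, I) = 42 + S
L(0)*W(x(-5), 64) = -5*(42 - 7) = -5*35 = -175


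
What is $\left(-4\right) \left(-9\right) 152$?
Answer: $5472$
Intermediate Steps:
$\left(-4\right) \left(-9\right) 152 = 36 \cdot 152 = 5472$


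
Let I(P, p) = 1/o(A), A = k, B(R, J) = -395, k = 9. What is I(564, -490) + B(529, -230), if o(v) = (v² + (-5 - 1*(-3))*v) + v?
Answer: -28439/72 ≈ -394.99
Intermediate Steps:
A = 9
o(v) = v² - v (o(v) = (v² + (-5 + 3)*v) + v = (v² - 2*v) + v = v² - v)
I(P, p) = 1/72 (I(P, p) = 1/(9*(-1 + 9)) = 1/(9*8) = 1/72)
I(564, -490) + B(529, -230) = 1/72 - 395 = -28439/72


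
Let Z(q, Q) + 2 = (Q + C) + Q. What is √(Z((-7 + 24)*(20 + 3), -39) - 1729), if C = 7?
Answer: I*√1802 ≈ 42.45*I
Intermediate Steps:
Z(q, Q) = 5 + 2*Q (Z(q, Q) = -2 + ((Q + 7) + Q) = -2 + ((7 + Q) + Q) = -2 + (7 + 2*Q) = 5 + 2*Q)
√(Z((-7 + 24)*(20 + 3), -39) - 1729) = √((5 + 2*(-39)) - 1729) = √((5 - 78) - 1729) = √(-73 - 1729) = √(-1802) = I*√1802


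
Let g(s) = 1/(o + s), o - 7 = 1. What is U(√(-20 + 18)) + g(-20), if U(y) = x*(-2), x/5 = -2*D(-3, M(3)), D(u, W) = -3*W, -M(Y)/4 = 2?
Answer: 5759/12 ≈ 479.92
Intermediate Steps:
M(Y) = -8 (M(Y) = -4*2 = -8)
o = 8 (o = 7 + 1 = 8)
x = -240 (x = 5*(-(-6)*(-8)) = 5*(-2*24) = 5*(-48) = -240)
U(y) = 480 (U(y) = -240*(-2) = 480)
g(s) = 1/(8 + s)
U(√(-20 + 18)) + g(-20) = 480 + 1/(8 - 20) = 480 + 1/(-12) = 480 - 1/12 = 5759/12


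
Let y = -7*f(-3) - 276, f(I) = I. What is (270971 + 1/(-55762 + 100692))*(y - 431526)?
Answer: -5256815812172211/44930 ≈ -1.1700e+11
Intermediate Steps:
y = -255 (y = -7*(-3) - 276 = 21 - 276 = -255)
(270971 + 1/(-55762 + 100692))*(y - 431526) = (270971 + 1/(-55762 + 100692))*(-255 - 431526) = (270971 + 1/44930)*(-431781) = (12174727031/44930)*(-431781) = -5256815812172211/44930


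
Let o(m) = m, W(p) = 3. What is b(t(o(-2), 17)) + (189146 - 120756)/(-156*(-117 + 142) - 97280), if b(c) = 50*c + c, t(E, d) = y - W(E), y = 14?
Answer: 5669359/10118 ≈ 560.32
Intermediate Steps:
t(E, d) = 11 (t(E, d) = 14 - 1*3 = 14 - 3 = 11)
b(c) = 51*c
b(t(o(-2), 17)) + (189146 - 120756)/(-156*(-117 + 142) - 97280) = 51*11 + (189146 - 120756)/(-156*(-117 + 142) - 97280) = 561 + 68390/(-156*25 - 97280) = 561 + 68390/(-3900 - 97280) = 561 + 68390/(-101180) = 561 + 68390*(-1/101180) = 561 - 6839/10118 = 5669359/10118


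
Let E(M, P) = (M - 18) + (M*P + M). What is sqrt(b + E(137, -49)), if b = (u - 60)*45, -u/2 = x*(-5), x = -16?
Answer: I*sqrt(16357) ≈ 127.89*I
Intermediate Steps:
u = -160 (u = -(-32)*(-5) = -2*80 = -160)
b = -9900 (b = (-160 - 60)*45 = -220*45 = -9900)
E(M, P) = -18 + 2*M + M*P (E(M, P) = (-18 + M) + (M + M*P) = -18 + 2*M + M*P)
sqrt(b + E(137, -49)) = sqrt(-9900 + (-18 + 2*137 + 137*(-49))) = sqrt(-9900 + (-18 + 274 - 6713)) = sqrt(-9900 - 6457) = sqrt(-16357) = I*sqrt(16357)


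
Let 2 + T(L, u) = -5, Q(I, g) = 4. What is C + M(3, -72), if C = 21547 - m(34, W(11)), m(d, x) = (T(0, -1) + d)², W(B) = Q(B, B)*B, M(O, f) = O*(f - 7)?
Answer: 20581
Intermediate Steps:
T(L, u) = -7 (T(L, u) = -2 - 5 = -7)
M(O, f) = O*(-7 + f)
W(B) = 4*B
m(d, x) = (-7 + d)²
C = 20818 (C = 21547 - (-7 + 34)² = 21547 - 1*27² = 21547 - 1*729 = 21547 - 729 = 20818)
C + M(3, -72) = 20818 + 3*(-7 - 72) = 20818 + 3*(-79) = 20818 - 237 = 20581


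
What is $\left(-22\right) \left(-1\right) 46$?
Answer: $1012$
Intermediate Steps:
$\left(-22\right) \left(-1\right) 46 = 22 \cdot 46 = 1012$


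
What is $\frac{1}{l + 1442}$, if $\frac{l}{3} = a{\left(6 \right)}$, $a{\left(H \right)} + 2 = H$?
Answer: $\frac{1}{1454} \approx 0.00068776$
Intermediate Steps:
$a{\left(H \right)} = -2 + H$
$l = 12$ ($l = 3 \left(-2 + 6\right) = 3 \cdot 4 = 12$)
$\frac{1}{l + 1442} = \frac{1}{12 + 1442} = \frac{1}{1454}$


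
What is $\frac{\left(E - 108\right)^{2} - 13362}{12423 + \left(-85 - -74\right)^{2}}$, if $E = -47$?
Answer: $\frac{10663}{12544} \approx 0.85005$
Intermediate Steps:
$\frac{\left(E - 108\right)^{2} - 13362}{12423 + \left(-85 - -74\right)^{2}} = \frac{\left(-47 - 108\right)^{2} - 13362}{12423 + \left(-85 - -74\right)^{2}} = \frac{\left(-155\right)^{2} - 13362}{12423 + \left(-85 + 74\right)^{2}} = \frac{24025 - 13362}{12423 + \left(-11\right)^{2}} = \frac{10663}{12423 + 121} = \frac{10663}{12544}$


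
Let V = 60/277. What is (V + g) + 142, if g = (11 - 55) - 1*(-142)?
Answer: 66540/277 ≈ 240.22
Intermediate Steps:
V = 60/277 (V = 60*(1/277) = 60/277 ≈ 0.21661)
g = 98 (g = -44 + 142 = 98)
(V + g) + 142 = (60/277 + 98) + 142 = 27206/277 + 142 = 66540/277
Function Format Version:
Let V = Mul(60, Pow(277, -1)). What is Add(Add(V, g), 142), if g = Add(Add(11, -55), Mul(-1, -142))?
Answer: Rational(66540, 277) ≈ 240.22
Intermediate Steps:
V = Rational(60, 277) (V = Mul(60, Rational(1, 277)) = Rational(60, 277) ≈ 0.21661)
g = 98 (g = Add(-44, 142) = 98)
Add(Add(V, g), 142) = Add(Add(Rational(60, 277), 98), 142) = Add(Rational(27206, 277), 142) = Rational(66540, 277)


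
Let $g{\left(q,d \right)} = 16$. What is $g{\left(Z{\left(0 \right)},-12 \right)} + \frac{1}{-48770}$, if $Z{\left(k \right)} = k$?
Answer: $\frac{780319}{48770} \approx 16.0$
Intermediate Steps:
$g{\left(Z{\left(0 \right)},-12 \right)} + \frac{1}{-48770} = 16 + \frac{1}{-48770} = 16 - \frac{1}{48770} = \frac{780319}{48770}$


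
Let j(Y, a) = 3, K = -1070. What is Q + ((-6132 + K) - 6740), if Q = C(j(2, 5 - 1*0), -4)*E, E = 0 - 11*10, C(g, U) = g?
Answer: -14272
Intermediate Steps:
E = -110 (E = 0 - 110 = -110)
Q = -330 (Q = 3*(-110) = -330)
Q + ((-6132 + K) - 6740) = -330 + ((-6132 - 1070) - 6740) = -330 + (-7202 - 6740) = -330 - 13942 = -14272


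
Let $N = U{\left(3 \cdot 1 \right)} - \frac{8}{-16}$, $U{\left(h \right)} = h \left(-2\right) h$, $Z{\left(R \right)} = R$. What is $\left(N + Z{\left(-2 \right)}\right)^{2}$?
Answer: $\frac{1521}{4} \approx 380.25$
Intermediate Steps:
$U{\left(h \right)} = - 2 h^{2}$ ($U{\left(h \right)} = - 2 h h = - 2 h^{2}$)
$N = - \frac{35}{2}$ ($N = - 2 \left(3 \cdot 1\right)^{2} - \frac{8}{-16} = - 2 \cdot 3^{2} - - \frac{1}{2} = \left(-2\right) 9 + \frac{1}{2} = -18 + \frac{1}{2} = - \frac{35}{2} \approx -17.5$)
$\left(N + Z{\left(-2 \right)}\right)^{2} = \left(- \frac{35}{2} - 2\right)^{2} = \left(- \frac{39}{2}\right)^{2} = \frac{1521}{4}$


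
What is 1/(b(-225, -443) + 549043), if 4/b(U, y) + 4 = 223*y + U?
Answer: 49509/27182569885 ≈ 1.8214e-6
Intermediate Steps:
b(U, y) = 4/(-4 + U + 223*y) (b(U, y) = 4/(-4 + (223*y + U)) = 4/(-4 + (U + 223*y)) = 4/(-4 + U + 223*y))
1/(b(-225, -443) + 549043) = 1/(4/(-4 - 225 + 223*(-443)) + 549043) = 1/(4/(-4 - 225 - 98789) + 549043) = 1/(4/(-99018) + 549043) = 1/(4*(-1/99018) + 549043) = 1/(-2/49509 + 549043) = 1/(27182569885/49509) = 49509/27182569885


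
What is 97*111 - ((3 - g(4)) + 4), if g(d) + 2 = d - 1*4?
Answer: 10758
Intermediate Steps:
g(d) = -6 + d (g(d) = -2 + (d - 1*4) = -2 + (d - 4) = -2 + (-4 + d) = -6 + d)
97*111 - ((3 - g(4)) + 4) = 97*111 - ((3 - (-6 + 4)) + 4) = 10767 - ((3 - 1*(-2)) + 4) = 10767 - ((3 + 2) + 4) = 10767 - (5 + 4) = 10767 - 1*9 = 10767 - 9 = 10758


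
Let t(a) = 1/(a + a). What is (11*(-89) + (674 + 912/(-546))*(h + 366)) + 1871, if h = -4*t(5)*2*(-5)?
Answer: 22718512/91 ≈ 2.4965e+5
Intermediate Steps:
t(a) = 1/(2*a)
h = 4 (h = -4*(½)/5*2*(-5) = -4*(½)*(⅕)*2*(-5) = -2*2/5*(-5) = -4*⅕*(-5) = -⅘*(-5) = 4)
(11*(-89) + (674 + 912/(-546))*(h + 366)) + 1871 = (11*(-89) + (674 + 912/(-546))*(4 + 366)) + 1871 = (-979 + (674 + 912*(-1/546))*370) + 1871 = (-979 + (674 - 152/91)*370) + 1871 = (-979 + (61182/91)*370) + 1871 = (-979 + 22637340/91) + 1871 = 22548251/91 + 1871 = 22718512/91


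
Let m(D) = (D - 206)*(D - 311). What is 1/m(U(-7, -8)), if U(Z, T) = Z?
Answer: 1/67734 ≈ 1.4764e-5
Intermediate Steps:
m(D) = (-311 + D)*(-206 + D) (m(D) = (-206 + D)*(-311 + D) = (-311 + D)*(-206 + D))
1/m(U(-7, -8)) = 1/(64066 + (-7)² - 517*(-7)) = 1/(64066 + 49 + 3619) = 1/67734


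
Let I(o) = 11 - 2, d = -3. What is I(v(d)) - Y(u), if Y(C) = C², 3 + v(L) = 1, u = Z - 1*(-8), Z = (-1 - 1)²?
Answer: -135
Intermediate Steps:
Z = 4 (Z = (-2)² = 4)
u = 12 (u = 4 - 1*(-8) = 4 + 8 = 12)
v(L) = -2 (v(L) = -3 + 1 = -2)
I(o) = 9
I(v(d)) - Y(u) = 9 - 1*12² = 9 - 1*144 = 9 - 144 = -135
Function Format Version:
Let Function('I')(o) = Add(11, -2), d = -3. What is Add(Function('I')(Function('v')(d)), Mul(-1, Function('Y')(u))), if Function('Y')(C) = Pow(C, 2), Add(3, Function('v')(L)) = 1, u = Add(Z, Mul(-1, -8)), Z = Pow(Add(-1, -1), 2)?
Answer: -135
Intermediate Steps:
Z = 4 (Z = Pow(-2, 2) = 4)
u = 12 (u = Add(4, Mul(-1, -8)) = Add(4, 8) = 12)
Function('v')(L) = -2 (Function('v')(L) = Add(-3, 1) = -2)
Function('I')(o) = 9
Add(Function('I')(Function('v')(d)), Mul(-1, Function('Y')(u))) = Add(9, Mul(-1, Pow(12, 2))) = Add(9, Mul(-1, 144)) = Add(9, -144) = -135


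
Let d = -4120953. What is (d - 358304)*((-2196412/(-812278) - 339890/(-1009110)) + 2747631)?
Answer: -504403480247477958305252/40983892629 ≈ -1.2307e+13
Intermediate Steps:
(d - 358304)*((-2196412/(-812278) - 339890/(-1009110)) + 2747631) = (-4120953 - 358304)*((-2196412/(-812278) - 339890/(-1009110)) + 2747631) = -4479257*((-2196412*(-1/812278) - 339890*(-1/1009110)) + 2747631) = -4479257*((1098206/406139 + 33989/100911) + 2747631) = -4479257*(124625324137/40983892629 + 2747631) = -4479257*112608738513436036/40983892629 = -504403480247477958305252/40983892629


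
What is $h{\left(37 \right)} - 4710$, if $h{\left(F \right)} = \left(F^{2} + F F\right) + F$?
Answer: $-1935$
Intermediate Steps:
$h{\left(F \right)} = F + 2 F^{2}$ ($h{\left(F \right)} = \left(F^{2} + F^{2}\right) + F = 2 F^{2} + F = F + 2 F^{2}$)
$h{\left(37 \right)} - 4710 = 37 \left(1 + 2 \cdot 37\right) - 4710 = 37 \left(1 + 74\right) - 4710 = 37 \cdot 75 - 4710 = 2775 - 4710 = -1935$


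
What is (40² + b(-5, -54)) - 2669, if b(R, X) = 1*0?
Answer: -1069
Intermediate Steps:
b(R, X) = 0
(40² + b(-5, -54)) - 2669 = (40² + 0) - 2669 = (1600 + 0) - 2669 = 1600 - 2669 = -1069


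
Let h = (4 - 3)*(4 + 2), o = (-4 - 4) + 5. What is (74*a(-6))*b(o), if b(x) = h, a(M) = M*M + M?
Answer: 13320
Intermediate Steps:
a(M) = M + M**2 (a(M) = M**2 + M = M + M**2)
o = -3 (o = -8 + 5 = -3)
h = 6 (h = 1*6 = 6)
b(x) = 6
(74*a(-6))*b(o) = (74*(-6*(1 - 6)))*6 = (74*(-6*(-5)))*6 = (74*30)*6 = 2220*6 = 13320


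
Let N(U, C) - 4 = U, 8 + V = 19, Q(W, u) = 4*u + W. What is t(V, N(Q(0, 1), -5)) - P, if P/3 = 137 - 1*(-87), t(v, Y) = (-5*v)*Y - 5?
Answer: -1117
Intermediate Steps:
Q(W, u) = W + 4*u
V = 11 (V = -8 + 19 = 11)
N(U, C) = 4 + U
t(v, Y) = -5 - 5*Y*v (t(v, Y) = -5*Y*v - 5 = -5 - 5*Y*v)
P = 672 (P = 3*(137 - 1*(-87)) = 3*(137 + 87) = 3*224 = 672)
t(V, N(Q(0, 1), -5)) - P = (-5 - 5*(4 + (0 + 4*1))*11) - 1*672 = (-5 - 5*(4 + (0 + 4))*11) - 672 = (-5 - 5*(4 + 4)*11) - 672 = (-5 - 5*8*11) - 672 = (-5 - 440) - 672 = -445 - 672 = -1117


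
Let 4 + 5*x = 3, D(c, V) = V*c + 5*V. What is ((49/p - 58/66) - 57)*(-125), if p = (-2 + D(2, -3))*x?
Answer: 4480625/759 ≈ 5903.3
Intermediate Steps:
D(c, V) = 5*V + V*c
x = -⅕ (x = -⅘ + (⅕)*3 = -⅘ + ⅗ = -⅕ ≈ -0.20000)
p = 23/5 (p = (-2 - 3*(5 + 2))*(-⅕) = (-2 - 3*7)*(-⅕) = (-2 - 21)*(-⅕) = -23*(-⅕) = 23/5 ≈ 4.6000)
((49/p - 58/66) - 57)*(-125) = ((49/(23/5) - 58/66) - 57)*(-125) = ((49*(5/23) - 58*1/66) - 57)*(-125) = ((245/23 - 29/33) - 57)*(-125) = (7418/759 - 57)*(-125) = -35845/759*(-125) = 4480625/759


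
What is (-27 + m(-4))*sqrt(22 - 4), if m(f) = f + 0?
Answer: -93*sqrt(2) ≈ -131.52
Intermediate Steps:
m(f) = f
(-27 + m(-4))*sqrt(22 - 4) = (-27 - 4)*sqrt(22 - 4) = -93*sqrt(2)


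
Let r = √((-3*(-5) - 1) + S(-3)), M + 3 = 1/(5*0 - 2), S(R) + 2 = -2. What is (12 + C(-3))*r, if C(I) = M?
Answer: 17*√10/2 ≈ 26.879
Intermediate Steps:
S(R) = -4 (S(R) = -2 - 2 = -4)
M = -7/2 (M = -3 + 1/(5*0 - 2) = -3 + 1/(0 - 2) = -3 + 1/(-2) = -3 - ½ = -7/2 ≈ -3.5000)
C(I) = -7/2
r = √10 (r = √((-3*(-5) - 1) - 4) = √((15 - 1) - 4) = √(14 - 4) = √10 ≈ 3.1623)
(12 + C(-3))*r = (12 - 7/2)*√10 = 17*√10/2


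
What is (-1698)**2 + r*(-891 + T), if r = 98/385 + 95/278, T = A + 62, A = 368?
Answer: 44079986223/15290 ≈ 2.8829e+6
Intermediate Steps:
T = 430 (T = 368 + 62 = 430)
r = 9117/15290 (r = 98*(1/385) + 95*(1/278) = 14/55 + 95/278 = 9117/15290 ≈ 0.59627)
(-1698)**2 + r*(-891 + T) = (-1698)**2 + 9117*(-891 + 430)/15290 = 2883204 + (9117/15290)*(-461) = 2883204 - 4202937/15290 = 44079986223/15290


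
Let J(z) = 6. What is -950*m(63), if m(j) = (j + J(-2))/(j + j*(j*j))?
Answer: -2185/8337 ≈ -0.26208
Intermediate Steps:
m(j) = (6 + j)/(j + j³) (m(j) = (j + 6)/(j + j*(j*j)) = (6 + j)/(j + j*j²) = (6 + j)/(j + j³))
-950*m(63) = -950*(6 + 63)/(63 + 63³) = -950*69/(63 + 250047) = -950*69/250110 = -95*69/25011 = -950*23/83370 = -2185/8337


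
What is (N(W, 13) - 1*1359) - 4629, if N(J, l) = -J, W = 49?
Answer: -6037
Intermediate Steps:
(N(W, 13) - 1*1359) - 4629 = (-1*49 - 1*1359) - 4629 = (-49 - 1359) - 4629 = -1408 - 4629 = -6037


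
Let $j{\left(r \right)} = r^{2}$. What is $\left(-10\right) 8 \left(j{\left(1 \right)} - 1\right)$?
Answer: $0$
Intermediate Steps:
$\left(-10\right) 8 \left(j{\left(1 \right)} - 1\right) = \left(-10\right) 8 \left(1^{2} - 1\right) = - 80 \left(1 - 1\right) = \left(-80\right) 0 = 0$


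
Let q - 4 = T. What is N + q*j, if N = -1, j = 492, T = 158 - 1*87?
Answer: 36899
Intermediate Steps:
T = 71 (T = 158 - 87 = 71)
q = 75 (q = 4 + 71 = 75)
N + q*j = -1 + 75*492 = -1 + 36900 = 36899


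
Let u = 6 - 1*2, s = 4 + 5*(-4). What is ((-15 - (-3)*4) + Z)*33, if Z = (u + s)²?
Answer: 4653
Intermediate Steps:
s = -16 (s = 4 - 20 = -16)
u = 4 (u = 6 - 2 = 4)
Z = 144 (Z = (4 - 16)² = (-12)² = 144)
((-15 - (-3)*4) + Z)*33 = ((-15 - (-3)*4) + 144)*33 = ((-15 - 1*(-12)) + 144)*33 = ((-15 + 12) + 144)*33 = (-3 + 144)*33 = 141*33 = 4653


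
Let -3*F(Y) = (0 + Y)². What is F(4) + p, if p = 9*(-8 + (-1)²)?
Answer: -205/3 ≈ -68.333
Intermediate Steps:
F(Y) = -Y²/3 (F(Y) = -(0 + Y)²/3 = -Y²/3)
p = -63 (p = 9*(-8 + 1) = 9*(-7) = -63)
F(4) + p = -⅓*4² - 63 = -⅓*16 - 63 = -16/3 - 63 = -205/3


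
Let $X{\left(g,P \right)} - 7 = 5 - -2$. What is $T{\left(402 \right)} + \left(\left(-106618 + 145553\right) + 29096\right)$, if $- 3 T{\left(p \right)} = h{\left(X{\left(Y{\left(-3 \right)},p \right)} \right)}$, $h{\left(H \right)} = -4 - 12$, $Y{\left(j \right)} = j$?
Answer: $\frac{204109}{3} \approx 68036.0$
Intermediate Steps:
$X{\left(g,P \right)} = 14$ ($X{\left(g,P \right)} = 7 + \left(5 - -2\right) = 7 + \left(5 + 2\right) = 7 + 7 = 14$)
$h{\left(H \right)} = -16$
$T{\left(p \right)} = \frac{16}{3}$ ($T{\left(p \right)} = \left(- \frac{1}{3}\right) \left(-16\right) = \frac{16}{3}$)
$T{\left(402 \right)} + \left(\left(-106618 + 145553\right) + 29096\right) = \frac{16}{3} + \left(\left(-106618 + 145553\right) + 29096\right) = \frac{16}{3} + \left(38935 + 29096\right) = \frac{16}{3} + 68031 = \frac{204109}{3}$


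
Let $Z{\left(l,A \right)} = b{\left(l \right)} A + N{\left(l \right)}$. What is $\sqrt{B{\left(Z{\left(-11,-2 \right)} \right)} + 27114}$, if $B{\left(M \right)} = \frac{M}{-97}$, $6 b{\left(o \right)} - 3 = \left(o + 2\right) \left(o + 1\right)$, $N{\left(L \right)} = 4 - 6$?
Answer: $\frac{\sqrt{255118827}}{97} \approx 164.66$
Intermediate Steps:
$N{\left(L \right)} = -2$ ($N{\left(L \right)} = 4 - 6 = -2$)
$b{\left(o \right)} = \frac{1}{2} + \frac{\left(1 + o\right) \left(2 + o\right)}{6}$ ($b{\left(o \right)} = \frac{1}{2} + \frac{\left(o + 2\right) \left(o + 1\right)}{6} = \frac{1}{2} + \frac{\left(2 + o\right) \left(1 + o\right)}{6} = \frac{1}{2} + \frac{\left(1 + o\right) \left(2 + o\right)}{6}$)
$Z{\left(l,A \right)} = -2 + A \left(\frac{5}{6} + \frac{l}{2} + \frac{l^{2}}{6}\right)$ ($Z{\left(l,A \right)} = \left(\frac{5}{6} + \frac{l}{2} + \frac{l^{2}}{6}\right) A - 2 = A \left(\frac{5}{6} + \frac{l}{2} + \frac{l^{2}}{6}\right) - 2 = -2 + A \left(\frac{5}{6} + \frac{l}{2} + \frac{l^{2}}{6}\right)$)
$B{\left(M \right)} = - \frac{M}{97}$ ($B{\left(M \right)} = M \left(- \frac{1}{97}\right) = - \frac{M}{97}$)
$\sqrt{B{\left(Z{\left(-11,-2 \right)} \right)} + 27114} = \sqrt{- \frac{-2 + \frac{1}{6} \left(-2\right) \left(5 + \left(-11\right)^{2} + 3 \left(-11\right)\right)}{97} + 27114} = \sqrt{- \frac{-2 + \frac{1}{6} \left(-2\right) \left(5 + 121 - 33\right)}{97} + 27114} = \sqrt{- \frac{-2 + \frac{1}{6} \left(-2\right) 93}{97} + 27114} = \sqrt{- \frac{-2 - 31}{97} + 27114} = \sqrt{\left(- \frac{1}{97}\right) \left(-33\right) + 27114} = \sqrt{\frac{33}{97} + 27114} = \sqrt{\frac{2630091}{97}} = \frac{\sqrt{255118827}}{97}$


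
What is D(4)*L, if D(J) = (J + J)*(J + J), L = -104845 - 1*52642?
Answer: -10079168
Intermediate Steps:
L = -157487 (L = -104845 - 52642 = -157487)
D(J) = 4*J² (D(J) = (2*J)*(2*J) = 4*J²)
D(4)*L = (4*4²)*(-157487) = (4*16)*(-157487) = 64*(-157487) = -10079168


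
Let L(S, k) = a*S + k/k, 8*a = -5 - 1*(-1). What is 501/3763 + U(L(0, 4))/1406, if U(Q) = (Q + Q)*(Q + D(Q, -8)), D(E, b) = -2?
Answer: 348440/2645389 ≈ 0.13172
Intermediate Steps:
a = -½ (a = (-5 - 1*(-1))/8 = (-5 + 1)/8 = (⅛)*(-4) = -½ ≈ -0.50000)
L(S, k) = 1 - S/2 (L(S, k) = -S/2 + k/k = -S/2 + 1 = 1 - S/2)
U(Q) = 2*Q*(-2 + Q) (U(Q) = (Q + Q)*(Q - 2) = (2*Q)*(-2 + Q) = 2*Q*(-2 + Q))
501/3763 + U(L(0, 4))/1406 = 501/3763 + (2*(1 - ½*0)*(-2 + (1 - ½*0)))/1406 = 501*(1/3763) + (2*(1 + 0)*(-2 + (1 + 0)))*(1/1406) = 501/3763 + (2*1*(-2 + 1))*(1/1406) = 501/3763 + (2*1*(-1))*(1/1406) = 501/3763 - 2*1/1406 = 501/3763 - 1/703 = 348440/2645389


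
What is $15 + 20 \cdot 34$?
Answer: $695$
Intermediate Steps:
$15 + 20 \cdot 34 = 15 + 680 = 695$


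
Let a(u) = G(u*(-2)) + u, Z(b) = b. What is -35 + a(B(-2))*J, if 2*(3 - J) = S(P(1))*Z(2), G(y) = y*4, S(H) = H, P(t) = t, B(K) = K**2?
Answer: -91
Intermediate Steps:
G(y) = 4*y
a(u) = -7*u (a(u) = 4*(u*(-2)) + u = 4*(-2*u) + u = -8*u + u = -7*u)
J = 2 (J = 3 - 2/2 = 3 - 1/2*2 = 3 - 1 = 2)
-35 + a(B(-2))*J = -35 - 7*(-2)**2*2 = -35 - 7*4*2 = -35 - 28*2 = -35 - 56 = -91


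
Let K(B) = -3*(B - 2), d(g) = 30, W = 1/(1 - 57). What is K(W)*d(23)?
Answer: 5085/28 ≈ 181.61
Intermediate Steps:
W = -1/56 (W = 1/(-56) = -1/56 ≈ -0.017857)
K(B) = 6 - 3*B (K(B) = -3*(-2 + B) = 6 - 3*B)
K(W)*d(23) = (6 - 3*(-1/56))*30 = (6 + 3/56)*30 = (339/56)*30 = 5085/28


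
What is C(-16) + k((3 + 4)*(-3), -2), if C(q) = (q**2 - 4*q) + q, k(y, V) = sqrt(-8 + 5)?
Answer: 304 + I*sqrt(3) ≈ 304.0 + 1.732*I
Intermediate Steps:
k(y, V) = I*sqrt(3) (k(y, V) = sqrt(-3) = I*sqrt(3))
C(q) = q**2 - 3*q
C(-16) + k((3 + 4)*(-3), -2) = -16*(-3 - 16) + I*sqrt(3) = -16*(-19) + I*sqrt(3) = 304 + I*sqrt(3)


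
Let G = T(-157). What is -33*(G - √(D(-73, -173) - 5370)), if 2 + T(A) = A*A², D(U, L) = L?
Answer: 127706535 + 33*I*√5543 ≈ 1.2771e+8 + 2456.9*I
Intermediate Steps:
T(A) = -2 + A³ (T(A) = -2 + A*A² = -2 + A³)
G = -3869895 (G = -2 + (-157)³ = -2 - 3869893 = -3869895)
-33*(G - √(D(-73, -173) - 5370)) = -33*(-3869895 - √(-173 - 5370)) = -33*(-3869895 - √(-5543)) = -33*(-3869895 - I*√5543) = 127706535 + 33*I*√5543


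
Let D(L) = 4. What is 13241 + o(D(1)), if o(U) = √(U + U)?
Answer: 13241 + 2*√2 ≈ 13244.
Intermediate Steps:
o(U) = √2*√U (o(U) = √(2*U) = √2*√U)
13241 + o(D(1)) = 13241 + √2*√4 = 13241 + √2*2 = 13241 + 2*√2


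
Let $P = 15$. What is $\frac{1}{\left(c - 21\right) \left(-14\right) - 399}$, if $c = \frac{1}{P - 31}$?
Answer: $- \frac{8}{833} \approx -0.0096038$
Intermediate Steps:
$c = - \frac{1}{16}$ ($c = \frac{1}{15 - 31} = \frac{1}{-16} = - \frac{1}{16} \approx -0.0625$)
$\frac{1}{\left(c - 21\right) \left(-14\right) - 399} = \frac{1}{\left(- \frac{1}{16} - 21\right) \left(-14\right) - 399} = \frac{1}{\left(- \frac{337}{16}\right) \left(-14\right) + \left(-3240 + 2841\right)} = \frac{1}{\frac{2359}{8} - 399} = \frac{1}{- \frac{833}{8}} = - \frac{8}{833}$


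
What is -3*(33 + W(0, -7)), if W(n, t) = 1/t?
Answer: -690/7 ≈ -98.571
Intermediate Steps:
-3*(33 + W(0, -7)) = -3*(33 + 1/(-7)) = -3*(33 - 1/7) = -3*230/7 = -690/7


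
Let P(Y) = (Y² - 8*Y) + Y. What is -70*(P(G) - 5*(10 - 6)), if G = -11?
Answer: -12460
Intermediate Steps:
P(Y) = Y² - 7*Y
-70*(P(G) - 5*(10 - 6)) = -70*(-11*(-7 - 11) - 5*(10 - 6)) = -70*(-11*(-18) - 5*4) = -70*(198 - 20) = -70*178 = -12460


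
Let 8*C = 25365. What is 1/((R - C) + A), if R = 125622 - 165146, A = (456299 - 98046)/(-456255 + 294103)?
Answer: -81076/3461688543 ≈ -2.3421e-5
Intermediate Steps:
C = 25365/8 (C = (1/8)*25365 = 25365/8 ≈ 3170.6)
A = -358253/162152 (A = 358253/(-162152) = 358253*(-1/162152) = -358253/162152 ≈ -2.2094)
R = -39524
1/((R - C) + A) = 1/((-39524 - 1*25365/8) - 358253/162152) = 1/((-39524 - 25365/8) - 358253/162152) = 1/(-341557/8 - 358253/162152) = 1/(-3461688543/81076) = -81076/3461688543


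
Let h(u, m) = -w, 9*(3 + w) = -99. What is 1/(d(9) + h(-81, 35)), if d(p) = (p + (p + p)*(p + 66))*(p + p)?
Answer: 1/24476 ≈ 4.0856e-5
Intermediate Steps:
w = -14 (w = -3 + (⅑)*(-99) = -3 - 11 = -14)
h(u, m) = 14 (h(u, m) = -1*(-14) = 14)
d(p) = 2*p*(p + 2*p*(66 + p)) (d(p) = (p + (2*p)*(66 + p))*(2*p) = (p + 2*p*(66 + p))*(2*p) = 2*p*(p + 2*p*(66 + p)))
1/(d(9) + h(-81, 35)) = 1/(9²*(266 + 4*9) + 14) = 1/(81*(266 + 36) + 14) = 1/(81*302 + 14) = 1/(24462 + 14) = 1/24476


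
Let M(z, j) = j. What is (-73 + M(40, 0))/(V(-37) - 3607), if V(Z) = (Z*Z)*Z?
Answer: 73/54260 ≈ 0.0013454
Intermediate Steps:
V(Z) = Z³ (V(Z) = Z²*Z = Z³)
(-73 + M(40, 0))/(V(-37) - 3607) = (-73 + 0)/((-37)³ - 3607) = -73/(-50653 - 3607) = -73/(-54260) = -73*(-1/54260) = 73/54260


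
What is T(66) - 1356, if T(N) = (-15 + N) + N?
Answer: -1239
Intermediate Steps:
T(N) = -15 + 2*N
T(66) - 1356 = (-15 + 2*66) - 1356 = (-15 + 132) - 1356 = 117 - 1356 = -1239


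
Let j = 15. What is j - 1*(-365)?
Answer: 380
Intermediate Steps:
j - 1*(-365) = 15 - 1*(-365) = 15 + 365 = 380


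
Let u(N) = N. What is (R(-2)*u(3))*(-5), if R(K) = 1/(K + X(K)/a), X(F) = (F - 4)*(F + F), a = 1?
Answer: -15/22 ≈ -0.68182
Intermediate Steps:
X(F) = 2*F*(-4 + F) (X(F) = (-4 + F)*(2*F) = 2*F*(-4 + F))
R(K) = 1/(K + 2*K*(-4 + K)) (R(K) = 1/(K + (2*K*(-4 + K))/1) = 1/(K + (2*K*(-4 + K))*1) = 1/(K + 2*K*(-4 + K)))
(R(-2)*u(3))*(-5) = ((1/((-2)*(-7 + 2*(-2))))*3)*(-5) = (-1/(2*(-7 - 4))*3)*(-5) = (-½/(-11)*3)*(-5) = (-½*(-1/11)*3)*(-5) = ((1/22)*3)*(-5) = (3/22)*(-5) = -15/22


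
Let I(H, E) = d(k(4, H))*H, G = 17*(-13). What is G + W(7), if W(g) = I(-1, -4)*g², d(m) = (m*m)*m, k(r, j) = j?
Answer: -172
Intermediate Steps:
G = -221
d(m) = m³ (d(m) = m²*m = m³)
I(H, E) = H⁴ (I(H, E) = H³*H = H⁴)
W(g) = g² (W(g) = (-1)⁴*g² = 1*g² = g²)
G + W(7) = -221 + 7² = -221 + 49 = -172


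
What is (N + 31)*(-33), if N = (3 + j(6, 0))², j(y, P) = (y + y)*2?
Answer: -25080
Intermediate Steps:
j(y, P) = 4*y (j(y, P) = (2*y)*2 = 4*y)
N = 729 (N = (3 + 4*6)² = (3 + 24)² = 27² = 729)
(N + 31)*(-33) = (729 + 31)*(-33) = 760*(-33) = -25080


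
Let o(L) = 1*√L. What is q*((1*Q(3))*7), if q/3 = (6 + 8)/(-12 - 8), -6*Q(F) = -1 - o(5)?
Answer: -49/20 - 49*√5/20 ≈ -7.9284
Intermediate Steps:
o(L) = √L
Q(F) = ⅙ + √5/6 (Q(F) = -(-1 - √5)/6 = ⅙ + √5/6)
q = -21/10 (q = 3*((6 + 8)/(-12 - 8)) = 3*(14/(-20)) = 3*(14*(-1/20)) = 3*(-7/10) = -21/10 ≈ -2.1000)
q*((1*Q(3))*7) = -21*1*(⅙ + √5/6)*7/10 = -21*(⅙ + √5/6)*7/10 = -21*(7/6 + 7*√5/6)/10 = -49/20 - 49*√5/20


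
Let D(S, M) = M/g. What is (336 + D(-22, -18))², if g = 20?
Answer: 11229201/100 ≈ 1.1229e+5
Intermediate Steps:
D(S, M) = M/20
(336 + D(-22, -18))² = (336 + (1/20)*(-18))² = (336 - 9/10)² = (3351/10)² = 11229201/100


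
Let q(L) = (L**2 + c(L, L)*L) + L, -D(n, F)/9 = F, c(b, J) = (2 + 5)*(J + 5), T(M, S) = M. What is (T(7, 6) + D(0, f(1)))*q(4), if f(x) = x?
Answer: -544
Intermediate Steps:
c(b, J) = 35 + 7*J (c(b, J) = 7*(5 + J) = 35 + 7*J)
D(n, F) = -9*F
q(L) = L + L**2 + L*(35 + 7*L) (q(L) = (L**2 + (35 + 7*L)*L) + L = (L**2 + L*(35 + 7*L)) + L = L + L**2 + L*(35 + 7*L))
(T(7, 6) + D(0, f(1)))*q(4) = (7 - 9*1)*(4*4*(9 + 2*4)) = (7 - 9)*(4*4*(9 + 8)) = -8*4*17 = -2*272 = -544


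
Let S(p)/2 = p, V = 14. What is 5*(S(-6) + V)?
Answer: 10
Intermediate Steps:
S(p) = 2*p
5*(S(-6) + V) = 5*(2*(-6) + 14) = 5*(-12 + 14) = 5*2 = 10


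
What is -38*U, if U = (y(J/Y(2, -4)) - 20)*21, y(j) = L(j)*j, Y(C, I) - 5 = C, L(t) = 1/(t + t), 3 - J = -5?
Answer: 15561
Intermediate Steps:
J = 8 (J = 3 - 1*(-5) = 3 + 5 = 8)
L(t) = 1/(2*t)
Y(C, I) = 5 + C
y(j) = 1/2 (y(j) = (1/(2*j))*j = 1/2)
U = -819/2 (U = (1/2 - 20)*21 = -39/2*21 = -819/2 ≈ -409.50)
-38*U = -38*(-819/2) = 15561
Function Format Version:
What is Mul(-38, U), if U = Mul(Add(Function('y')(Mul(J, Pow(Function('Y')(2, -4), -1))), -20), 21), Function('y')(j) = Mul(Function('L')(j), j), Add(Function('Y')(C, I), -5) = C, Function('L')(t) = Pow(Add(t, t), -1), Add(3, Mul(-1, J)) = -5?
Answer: 15561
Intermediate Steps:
J = 8 (J = Add(3, Mul(-1, -5)) = Add(3, 5) = 8)
Function('L')(t) = Mul(Rational(1, 2), Pow(t, -1)) (Function('L')(t) = Pow(Mul(2, t), -1) = Mul(Rational(1, 2), Pow(t, -1)))
Function('Y')(C, I) = Add(5, C)
Function('y')(j) = Rational(1, 2) (Function('y')(j) = Mul(Mul(Rational(1, 2), Pow(j, -1)), j) = Rational(1, 2))
U = Rational(-819, 2) (U = Mul(Add(Rational(1, 2), -20), 21) = Mul(Rational(-39, 2), 21) = Rational(-819, 2) ≈ -409.50)
Mul(-38, U) = Mul(-38, Rational(-819, 2)) = 15561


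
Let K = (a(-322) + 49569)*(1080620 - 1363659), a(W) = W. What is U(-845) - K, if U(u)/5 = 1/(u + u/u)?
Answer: 11764365458247/844 ≈ 1.3939e+10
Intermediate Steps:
K = -13938821633 (K = (-322 + 49569)*(1080620 - 1363659) = 49247*(-283039) = -13938821633)
U(u) = 5/(1 + u) (U(u) = 5/(u + u/u) = 5/(u + 1) = 5/(1 + u))
U(-845) - K = 5/(1 - 845) - 1*(-13938821633) = 5/(-844) + 13938821633 = 5*(-1/844) + 13938821633 = -5/844 + 13938821633 = 11764365458247/844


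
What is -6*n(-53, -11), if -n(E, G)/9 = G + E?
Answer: -3456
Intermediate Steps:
n(E, G) = -9*E - 9*G (n(E, G) = -9*(G + E) = -9*(E + G) = -9*E - 9*G)
-6*n(-53, -11) = -6*(-9*(-53) - 9*(-11)) = -6*(477 + 99) = -6*576 = -3456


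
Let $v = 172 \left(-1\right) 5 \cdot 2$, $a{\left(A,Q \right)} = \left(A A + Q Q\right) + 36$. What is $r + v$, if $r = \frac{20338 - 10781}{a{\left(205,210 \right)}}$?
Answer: $- \frac{148187363}{86161} \approx -1719.9$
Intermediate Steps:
$a{\left(A,Q \right)} = 36 + A^{2} + Q^{2}$ ($a{\left(A,Q \right)} = \left(A^{2} + Q^{2}\right) + 36 = 36 + A^{2} + Q^{2}$)
$r = \frac{9557}{86161}$ ($r = \frac{20338 - 10781}{36 + 205^{2} + 210^{2}} = \frac{9557}{36 + 42025 + 44100} = \frac{9557}{86161} \approx 0.11092$)
$v = -1720$ ($v = 172 \left(\left(-5\right) 2\right) = 172 \left(-10\right) = -1720$)
$r + v = \frac{9557}{86161} - 1720 = - \frac{148187363}{86161}$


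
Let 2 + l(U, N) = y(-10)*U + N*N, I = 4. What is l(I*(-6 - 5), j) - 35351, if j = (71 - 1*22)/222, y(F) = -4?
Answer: -1733660867/49284 ≈ -35177.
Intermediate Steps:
j = 49/222 (j = (71 - 22)*(1/222) = 49*(1/222) = 49/222 ≈ 0.22072)
l(U, N) = -2 + N**2 - 4*U (l(U, N) = -2 + (-4*U + N*N) = -2 + (-4*U + N**2) = -2 + (N**2 - 4*U) = -2 + N**2 - 4*U)
l(I*(-6 - 5), j) - 35351 = (-2 + (49/222)**2 - 16*(-6 - 5)) - 35351 = (-2 + 2401/49284 - 16*(-11)) - 35351 = (-2 + 2401/49284 - 4*(-44)) - 35351 = (-2 + 2401/49284 + 176) - 35351 = 8577817/49284 - 35351 = -1733660867/49284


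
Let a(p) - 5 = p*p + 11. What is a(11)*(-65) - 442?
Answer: -9347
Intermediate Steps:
a(p) = 16 + p**2 (a(p) = 5 + (p*p + 11) = 5 + (p**2 + 11) = 5 + (11 + p**2) = 16 + p**2)
a(11)*(-65) - 442 = (16 + 11**2)*(-65) - 442 = (16 + 121)*(-65) - 442 = 137*(-65) - 442 = -8905 - 442 = -9347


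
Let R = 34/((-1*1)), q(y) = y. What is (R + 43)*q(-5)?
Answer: -45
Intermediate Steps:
R = -34 (R = 34/(-1) = 34*(-1) = -34)
(R + 43)*q(-5) = (-34 + 43)*(-5) = 9*(-5) = -45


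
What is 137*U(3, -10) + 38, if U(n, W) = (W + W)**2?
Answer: 54838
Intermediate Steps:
U(n, W) = 4*W**2 (U(n, W) = (2*W)**2 = 4*W**2)
137*U(3, -10) + 38 = 137*(4*(-10)**2) + 38 = 137*(4*100) + 38 = 137*400 + 38 = 54800 + 38 = 54838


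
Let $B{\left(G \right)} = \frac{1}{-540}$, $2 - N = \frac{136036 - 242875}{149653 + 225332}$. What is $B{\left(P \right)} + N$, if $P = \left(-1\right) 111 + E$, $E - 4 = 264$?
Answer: $\frac{2054675}{899964} \approx 2.2831$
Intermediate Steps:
$E = 268$ ($E = 4 + 264 = 268$)
$N = \frac{95201}{41665}$ ($N = 2 - \frac{136036 - 242875}{149653 + 225332} = 2 - - \frac{106839}{374985} = 2 - \left(-106839\right) \frac{1}{374985} = 2 - - \frac{11871}{41665} = 2 + \frac{11871}{41665} = \frac{95201}{41665} \approx 2.2849$)
$P = 157$ ($P = \left(-1\right) 111 + 268 = -111 + 268 = 157$)
$B{\left(G \right)} = - \frac{1}{540}$
$B{\left(P \right)} + N = - \frac{1}{540} + \frac{95201}{41665} = \frac{2054675}{899964}$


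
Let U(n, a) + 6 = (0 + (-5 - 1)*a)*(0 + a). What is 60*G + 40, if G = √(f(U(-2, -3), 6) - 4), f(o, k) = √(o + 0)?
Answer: 40 + 60*√(-4 + 2*I*√15) ≈ 132.15 + 151.3*I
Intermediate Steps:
U(n, a) = -6 - 6*a² (U(n, a) = -6 + (0 + (-5 - 1)*a)*(0 + a) = -6 + (0 - 6*a)*a = -6 + (-6*a)*a = -6 - 6*a²)
f(o, k) = √o
G = √(-4 + 2*I*√15) (G = √(√(-6 - 6*(-3)²) - 4) = √(√(-6 - 6*9) - 4) = √(√(-6 - 54) - 4) = √(√(-60) - 4) = √(2*I*√15 - 4) = √(-4 + 2*I*√15) ≈ 1.5359 + 2.5217*I)
60*G + 40 = 60*√(-4 + 2*I*√15) + 40 = 40 + 60*√(-4 + 2*I*√15)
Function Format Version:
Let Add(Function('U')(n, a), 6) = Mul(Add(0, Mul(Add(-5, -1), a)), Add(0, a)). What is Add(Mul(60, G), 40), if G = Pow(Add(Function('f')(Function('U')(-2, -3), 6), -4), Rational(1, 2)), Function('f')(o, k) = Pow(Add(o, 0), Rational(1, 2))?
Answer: Add(40, Mul(60, Pow(Add(-4, Mul(2, I, Pow(15, Rational(1, 2)))), Rational(1, 2)))) ≈ Add(132.15, Mul(151.30, I))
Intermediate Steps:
Function('U')(n, a) = Add(-6, Mul(-6, Pow(a, 2))) (Function('U')(n, a) = Add(-6, Mul(Add(0, Mul(Add(-5, -1), a)), Add(0, a))) = Add(-6, Mul(Add(0, Mul(-6, a)), a)) = Add(-6, Mul(Mul(-6, a), a)) = Add(-6, Mul(-6, Pow(a, 2))))
Function('f')(o, k) = Pow(o, Rational(1, 2))
G = Pow(Add(-4, Mul(2, I, Pow(15, Rational(1, 2)))), Rational(1, 2)) (G = Pow(Add(Pow(Add(-6, Mul(-6, Pow(-3, 2))), Rational(1, 2)), -4), Rational(1, 2)) = Pow(Add(Pow(Add(-6, Mul(-6, 9)), Rational(1, 2)), -4), Rational(1, 2)) = Pow(Add(Pow(Add(-6, -54), Rational(1, 2)), -4), Rational(1, 2)) = Pow(Add(Pow(-60, Rational(1, 2)), -4), Rational(1, 2)) = Pow(Add(Mul(2, I, Pow(15, Rational(1, 2))), -4), Rational(1, 2)) = Pow(Add(-4, Mul(2, I, Pow(15, Rational(1, 2)))), Rational(1, 2)) ≈ Add(1.5359, Mul(2.5217, I)))
Add(Mul(60, G), 40) = Add(Mul(60, Pow(Add(-4, Mul(2, I, Pow(15, Rational(1, 2)))), Rational(1, 2))), 40) = Add(40, Mul(60, Pow(Add(-4, Mul(2, I, Pow(15, Rational(1, 2)))), Rational(1, 2))))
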